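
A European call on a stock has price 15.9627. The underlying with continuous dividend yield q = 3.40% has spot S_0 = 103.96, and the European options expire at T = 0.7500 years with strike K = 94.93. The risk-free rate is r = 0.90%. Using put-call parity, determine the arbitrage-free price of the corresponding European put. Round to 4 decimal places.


Answer: Put price = 8.9115

Derivation:
Put-call parity: C - P = S_0 * exp(-qT) - K * exp(-rT).
S_0 * exp(-qT) = 103.9600 * 0.97482238 = 101.34253452
K * exp(-rT) = 94.9300 * 0.99327273 = 94.29138027
P = C - S*exp(-qT) + K*exp(-rT)
P = 15.9627 - 101.34253452 + 94.29138027 = 8.9115


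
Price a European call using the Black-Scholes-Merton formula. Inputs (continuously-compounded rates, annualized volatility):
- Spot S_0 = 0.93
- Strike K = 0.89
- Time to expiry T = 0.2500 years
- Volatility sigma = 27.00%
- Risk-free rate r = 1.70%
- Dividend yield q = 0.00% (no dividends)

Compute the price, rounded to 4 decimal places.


d1 = (ln(S/K) + (r - q + 0.5*sigma^2) * T) / (sigma * sqrt(T)) = 0.42463425
d2 = d1 - sigma * sqrt(T) = 0.28963425
exp(-rT) = 0.99575902; exp(-qT) = 1.00000000
C = S_0 * exp(-qT) * N(d1) - K * exp(-rT) * N(d2)
N(d1) = 0.66444834; N(d2) = 0.61395197
C = 0.9300 * 1.00000000 * 0.66444834 - 0.8900 * 0.99575902 * 0.61395197 = 0.0738

Answer: Price = 0.0738


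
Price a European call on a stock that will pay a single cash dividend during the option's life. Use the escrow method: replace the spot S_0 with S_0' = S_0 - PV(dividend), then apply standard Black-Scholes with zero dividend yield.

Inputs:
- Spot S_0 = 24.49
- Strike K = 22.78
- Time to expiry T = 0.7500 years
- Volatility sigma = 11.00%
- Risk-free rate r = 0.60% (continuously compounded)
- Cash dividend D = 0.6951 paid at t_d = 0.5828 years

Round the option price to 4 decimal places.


Answer: Price = 1.5531

Derivation:
PV(D) = D * exp(-r * t_d) = 0.6951 * 0.99650931 = 0.69267362
S_0' = S_0 - PV(D) = 24.4900 - 0.69267362 = 23.79732638
d1 = (ln(S_0'/K) + (r + sigma^2/2)*T) / (sigma*sqrt(T)) = 0.55349814
d2 = d1 - sigma*sqrt(T) = 0.45823534
exp(-rT) = 0.99551011
N(d1) = 0.71003882; N(d2) = 0.67660832
C = S_0' * N(d1) - K * exp(-rT) * N(d2) = 23.79732638 * 0.71003882 - 22.7800 * 0.99551011 * 0.67660832 = 1.5531


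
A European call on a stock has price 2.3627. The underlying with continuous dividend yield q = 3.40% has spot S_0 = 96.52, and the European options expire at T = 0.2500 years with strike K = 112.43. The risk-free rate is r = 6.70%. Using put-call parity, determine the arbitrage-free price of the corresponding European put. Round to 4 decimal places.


Put-call parity: C - P = S_0 * exp(-qT) - K * exp(-rT).
S_0 * exp(-qT) = 96.5200 * 0.99153602 = 95.70305693
K * exp(-rT) = 112.4300 * 0.98338950 = 110.56248163
P = C - S*exp(-qT) + K*exp(-rT)
P = 2.3627 - 95.70305693 + 110.56248163 = 17.2221

Answer: Put price = 17.2221


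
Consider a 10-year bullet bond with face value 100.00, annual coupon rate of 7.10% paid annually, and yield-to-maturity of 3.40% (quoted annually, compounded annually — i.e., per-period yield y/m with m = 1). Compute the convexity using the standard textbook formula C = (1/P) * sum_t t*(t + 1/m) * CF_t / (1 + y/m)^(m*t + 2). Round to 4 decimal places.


Coupon per period c = face * coupon_rate / m = 7.100000
Periods per year m = 1; per-period yield y/m = 0.034000
Number of cashflows N = 10
Cashflows (t years, CF_t, discount factor 1/(1+y/m)^(m*t), PV):
  t = 1.0000: CF_t = 7.100000, DF = 0.967118, PV = 6.866538
  t = 2.0000: CF_t = 7.100000, DF = 0.935317, PV = 6.640752
  t = 3.0000: CF_t = 7.100000, DF = 0.904562, PV = 6.422391
  t = 4.0000: CF_t = 7.100000, DF = 0.874818, PV = 6.211210
  t = 5.0000: CF_t = 7.100000, DF = 0.846052, PV = 6.006973
  t = 6.0000: CF_t = 7.100000, DF = 0.818233, PV = 5.809451
  t = 7.0000: CF_t = 7.100000, DF = 0.791327, PV = 5.618425
  t = 8.0000: CF_t = 7.100000, DF = 0.765307, PV = 5.433680
  t = 9.0000: CF_t = 7.100000, DF = 0.740142, PV = 5.255009
  t = 10.0000: CF_t = 107.100000, DF = 0.715805, PV = 76.662695
Price P = sum_t PV_t = 130.927124
Convexity numerator sum_t t*(t + 1/m) * CF_t / (1+y/m)^(m*t + 2):
  t = 1.0000: term = 12.844782
  t = 2.0000: term = 37.267258
  t = 3.0000: term = 72.083672
  t = 4.0000: term = 116.189026
  t = 5.0000: term = 168.552746
  t = 6.0000: term = 228.214550
  t = 7.0000: term = 294.280528
  t = 8.0000: term = 365.919419
  t = 9.0000: term = 442.359065
  t = 10.0000: term = 7887.433141
Convexity = (1/P) * sum = 9625.144187 / 130.927124 = 73.515280

Answer: Convexity = 73.5153


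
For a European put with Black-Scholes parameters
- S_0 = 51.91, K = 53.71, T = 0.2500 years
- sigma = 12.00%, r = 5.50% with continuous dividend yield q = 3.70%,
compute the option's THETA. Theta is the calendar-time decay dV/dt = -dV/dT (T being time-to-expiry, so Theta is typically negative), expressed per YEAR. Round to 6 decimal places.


d1 = -0.4631292346; d2 = -0.5231292346
phi(d1) = 0.3583723042; exp(-qT) = 0.9907926496; exp(-rT) = 0.9863440995
Theta = -S*exp(-qT)*phi(d1)*sigma/(2*sqrt(T)) + r*K*exp(-rT)*N(-d2) - q*S*exp(-qT)*N(-d1)
N(-d1) = 0.6783641319; N(-d2) = 0.6995578388; sqrt(T) = 0.5000000000
Term 1 = -51.9100 * 0.9907926496 * 0.3583723042 * 0.1200 / (2 * 0.5000000000) = -2.2118185191
Term 2 = 0.0550 * 53.7100 * 0.9863440995 * 0.6995578388 = 2.0383085216
Term 3 = -0.0370 * 51.9100 * 0.9907926496 * 0.6783641319 = -1.2909172548
Theta = -2.2118185191 + (2.0383085216) + (-1.2909172548) = -1.464427

Answer: Theta = -1.464427


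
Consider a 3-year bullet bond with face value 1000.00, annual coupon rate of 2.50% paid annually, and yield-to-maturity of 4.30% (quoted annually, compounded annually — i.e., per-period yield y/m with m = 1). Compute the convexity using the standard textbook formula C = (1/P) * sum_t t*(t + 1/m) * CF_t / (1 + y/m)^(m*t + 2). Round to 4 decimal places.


Coupon per period c = face * coupon_rate / m = 25.000000
Periods per year m = 1; per-period yield y/m = 0.043000
Number of cashflows N = 3
Cashflows (t years, CF_t, discount factor 1/(1+y/m)^(m*t), PV):
  t = 1.0000: CF_t = 25.000000, DF = 0.958773, PV = 23.969319
  t = 2.0000: CF_t = 25.000000, DF = 0.919245, PV = 22.981131
  t = 3.0000: CF_t = 1025.000000, DF = 0.881347, PV = 903.380975
Price P = sum_t PV_t = 950.331425
Convexity numerator sum_t t*(t + 1/m) * CF_t / (1+y/m)^(m*t + 2):
  t = 1.0000: term = 44.067365
  t = 2.0000: term = 126.751768
  t = 3.0000: term = 9965.143782
Convexity = (1/P) * sum = 10135.962915 / 950.331425 = 10.665714

Answer: Convexity = 10.6657


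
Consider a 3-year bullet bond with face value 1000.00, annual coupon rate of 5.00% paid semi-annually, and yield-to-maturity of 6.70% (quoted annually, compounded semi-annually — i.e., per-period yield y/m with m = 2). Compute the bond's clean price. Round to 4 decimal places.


Coupon per period c = face * coupon_rate / m = 25.000000
Periods per year m = 2; per-period yield y/m = 0.033500
Number of cashflows N = 6
Cashflows (t years, CF_t, discount factor 1/(1+y/m)^(m*t), PV):
  t = 0.5000: CF_t = 25.000000, DF = 0.967586, PV = 24.189647
  t = 1.0000: CF_t = 25.000000, DF = 0.936222, PV = 23.405561
  t = 1.5000: CF_t = 25.000000, DF = 0.905876, PV = 22.646890
  t = 2.0000: CF_t = 25.000000, DF = 0.876512, PV = 21.912811
  t = 2.5000: CF_t = 25.000000, DF = 0.848101, PV = 21.202526
  t = 3.0000: CF_t = 1025.000000, DF = 0.820611, PV = 841.125849
Price P = sum_t PV_t = 954.483283

Answer: Price = 954.4833


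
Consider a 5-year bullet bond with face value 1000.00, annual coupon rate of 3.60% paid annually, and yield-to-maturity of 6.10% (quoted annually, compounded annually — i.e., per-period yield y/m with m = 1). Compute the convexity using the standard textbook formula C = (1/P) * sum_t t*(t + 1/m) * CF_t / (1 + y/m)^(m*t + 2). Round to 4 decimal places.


Coupon per period c = face * coupon_rate / m = 36.000000
Periods per year m = 1; per-period yield y/m = 0.061000
Number of cashflows N = 5
Cashflows (t years, CF_t, discount factor 1/(1+y/m)^(m*t), PV):
  t = 1.0000: CF_t = 36.000000, DF = 0.942507, PV = 33.930254
  t = 2.0000: CF_t = 36.000000, DF = 0.888320, PV = 31.979505
  t = 3.0000: CF_t = 36.000000, DF = 0.837247, PV = 30.140909
  t = 4.0000: CF_t = 36.000000, DF = 0.789112, PV = 28.408020
  t = 5.0000: CF_t = 1036.000000, DF = 0.743743, PV = 770.518084
Price P = sum_t PV_t = 894.976772
Convexity numerator sum_t t*(t + 1/m) * CF_t / (1+y/m)^(m*t + 2):
  t = 1.0000: term = 60.281818
  t = 2.0000: term = 170.448120
  t = 3.0000: term = 321.297116
  t = 4.0000: term = 504.708005
  t = 5.0000: term = 20533.988895
Convexity = (1/P) * sum = 21590.723955 / 894.976772 = 24.124340

Answer: Convexity = 24.1243


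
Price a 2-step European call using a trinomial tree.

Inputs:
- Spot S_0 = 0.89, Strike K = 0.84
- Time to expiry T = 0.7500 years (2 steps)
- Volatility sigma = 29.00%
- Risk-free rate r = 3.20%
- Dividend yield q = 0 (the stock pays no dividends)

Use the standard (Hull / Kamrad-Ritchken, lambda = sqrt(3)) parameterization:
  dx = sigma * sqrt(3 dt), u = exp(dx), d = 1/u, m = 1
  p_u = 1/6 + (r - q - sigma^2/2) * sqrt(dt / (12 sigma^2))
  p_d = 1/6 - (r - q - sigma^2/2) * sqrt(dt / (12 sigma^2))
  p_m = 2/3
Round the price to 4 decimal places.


dt = T/N = 0.375000; dx = sigma*sqrt(3*dt) = 0.307591
u = exp(dx) = 1.360145; d = 1/u = 0.735216
p_u = 0.160540, p_m = 0.666667, p_d = 0.172793
Discount per step: exp(-r*dt) = 0.988072
Stock lattice S(k, j) with j the centered position index:
  k=0: S(0,+0) = 0.8900
  k=1: S(1,-1) = 0.6543; S(1,+0) = 0.8900; S(1,+1) = 1.2105
  k=2: S(2,-2) = 0.4811; S(2,-1) = 0.6543; S(2,+0) = 0.8900; S(2,+1) = 1.2105; S(2,+2) = 1.6465
Terminal payoffs V(N, j) = max(S_T - K, 0):
  V(2,-2) = 0.000000; V(2,-1) = 0.000000; V(2,+0) = 0.050000; V(2,+1) = 0.370529; V(2,+2) = 0.806495
Backward induction: V(k, j) = exp(-r*dt) * [p_u * V(k+1, j+1) + p_m * V(k+1, j) + p_d * V(k+1, j-1)]
  V(1,-1) = exp(-r*dt) * [p_u*0.050000 + p_m*0.000000 + p_d*0.000000] = 0.007931
  V(1,+0) = exp(-r*dt) * [p_u*0.370529 + p_m*0.050000 + p_d*0.000000] = 0.091711
  V(1,+1) = exp(-r*dt) * [p_u*0.806495 + p_m*0.370529 + p_d*0.050000] = 0.380540
  V(0,+0) = exp(-r*dt) * [p_u*0.380540 + p_m*0.091711 + p_d*0.007931] = 0.122129

Answer: Price = V(0,0) = 0.1221


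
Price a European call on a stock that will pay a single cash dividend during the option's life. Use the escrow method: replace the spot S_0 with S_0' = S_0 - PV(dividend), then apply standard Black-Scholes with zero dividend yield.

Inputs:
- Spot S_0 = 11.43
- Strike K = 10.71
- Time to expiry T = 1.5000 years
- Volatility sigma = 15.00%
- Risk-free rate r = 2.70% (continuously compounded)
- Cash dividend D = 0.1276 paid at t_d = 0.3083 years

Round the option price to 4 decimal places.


Answer: Price = 1.4010

Derivation:
PV(D) = D * exp(-r * t_d) = 0.1276 * 0.99171045 = 0.12654225
S_0' = S_0 - PV(D) = 11.4300 - 0.12654225 = 11.30345775
d1 = (ln(S_0'/K) + (r + sigma^2/2)*T) / (sigma*sqrt(T)) = 0.60587198
d2 = d1 - sigma*sqrt(T) = 0.42216025
exp(-rT) = 0.96030916
N(d1) = 0.72770012; N(d2) = 0.66354597
C = S_0' * N(d1) - K * exp(-rT) * N(d2) = 11.30345775 * 0.72770012 - 10.7100 * 0.96030916 * 0.66354597 = 1.4010


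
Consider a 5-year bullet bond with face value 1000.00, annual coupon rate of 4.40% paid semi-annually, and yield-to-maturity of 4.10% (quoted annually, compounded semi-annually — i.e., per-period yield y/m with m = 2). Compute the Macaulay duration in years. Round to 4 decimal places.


Answer: Macaulay duration = 4.5461 years

Derivation:
Coupon per period c = face * coupon_rate / m = 22.000000
Periods per year m = 2; per-period yield y/m = 0.020500
Number of cashflows N = 10
Cashflows (t years, CF_t, discount factor 1/(1+y/m)^(m*t), PV):
  t = 0.5000: CF_t = 22.000000, DF = 0.979912, PV = 21.558060
  t = 1.0000: CF_t = 22.000000, DF = 0.960227, PV = 21.124997
  t = 1.5000: CF_t = 22.000000, DF = 0.940938, PV = 20.700634
  t = 2.0000: CF_t = 22.000000, DF = 0.922036, PV = 20.284796
  t = 2.5000: CF_t = 22.000000, DF = 0.903514, PV = 19.877311
  t = 3.0000: CF_t = 22.000000, DF = 0.885364, PV = 19.478012
  t = 3.5000: CF_t = 22.000000, DF = 0.867579, PV = 19.086734
  t = 4.0000: CF_t = 22.000000, DF = 0.850151, PV = 18.703316
  t = 4.5000: CF_t = 22.000000, DF = 0.833073, PV = 18.327600
  t = 5.0000: CF_t = 1022.000000, DF = 0.816338, PV = 834.297237
Price P = sum_t PV_t = 1013.438697
Macaulay numerator sum_t t * PV_t:
  t * PV_t at t = 0.5000: 10.779030
  t * PV_t at t = 1.0000: 21.124997
  t * PV_t at t = 1.5000: 31.050951
  t * PV_t at t = 2.0000: 40.569592
  t * PV_t at t = 2.5000: 49.693278
  t * PV_t at t = 3.0000: 58.434036
  t * PV_t at t = 3.5000: 66.803568
  t * PV_t at t = 4.0000: 74.813263
  t * PV_t at t = 4.5000: 82.474200
  t * PV_t at t = 5.0000: 4171.486185
Macaulay duration D = (sum_t t * PV_t) / P = 4607.229101 / 1013.438697 = 4.546135


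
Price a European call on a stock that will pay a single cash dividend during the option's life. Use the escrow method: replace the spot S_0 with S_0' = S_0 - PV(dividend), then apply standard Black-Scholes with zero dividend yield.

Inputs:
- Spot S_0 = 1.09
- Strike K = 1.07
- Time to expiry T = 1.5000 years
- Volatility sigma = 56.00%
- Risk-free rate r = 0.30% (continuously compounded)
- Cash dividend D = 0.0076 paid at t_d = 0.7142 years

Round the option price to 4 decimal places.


PV(D) = D * exp(-r * t_d) = 0.0076 * 0.99785969 = 0.00758373
S_0' = S_0 - PV(D) = 1.0900 - 0.00758373 = 1.08241627
d1 = (ln(S_0'/K) + (r + sigma^2/2)*T) / (sigma*sqrt(T)) = 0.36631124
d2 = d1 - sigma*sqrt(T) = -0.31954588
exp(-rT) = 0.99551011
N(d1) = 0.64293358; N(d2) = 0.37465630
C = S_0' * N(d1) - K * exp(-rT) * N(d2) = 1.08241627 * 0.64293358 - 1.0700 * 0.99551011 * 0.37465630 = 0.2968

Answer: Price = 0.2968


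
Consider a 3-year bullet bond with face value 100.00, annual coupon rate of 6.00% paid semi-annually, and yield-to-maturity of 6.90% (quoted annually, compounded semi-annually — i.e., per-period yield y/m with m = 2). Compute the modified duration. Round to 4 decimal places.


Answer: Modified duration = 2.6939

Derivation:
Coupon per period c = face * coupon_rate / m = 3.000000
Periods per year m = 2; per-period yield y/m = 0.034500
Number of cashflows N = 6
Cashflows (t years, CF_t, discount factor 1/(1+y/m)^(m*t), PV):
  t = 0.5000: CF_t = 3.000000, DF = 0.966651, PV = 2.899952
  t = 1.0000: CF_t = 3.000000, DF = 0.934413, PV = 2.803240
  t = 1.5000: CF_t = 3.000000, DF = 0.903251, PV = 2.709753
  t = 2.0000: CF_t = 3.000000, DF = 0.873128, PV = 2.619385
  t = 2.5000: CF_t = 3.000000, DF = 0.844010, PV = 2.532030
  t = 3.0000: CF_t = 103.000000, DF = 0.815863, PV = 84.033849
Price P = sum_t PV_t = 97.598208
First compute Macaulay numerator sum_t t * PV_t:
  t * PV_t at t = 0.5000: 1.449976
  t * PV_t at t = 1.0000: 2.803240
  t * PV_t at t = 1.5000: 4.064630
  t * PV_t at t = 2.0000: 5.238769
  t * PV_t at t = 2.5000: 6.330074
  t * PV_t at t = 3.0000: 252.101546
Macaulay duration D = 271.988235 / 97.598208 = 2.786816
Modified duration = D / (1 + y/m) = 2.786816 / (1 + 0.034500) = 2.693877


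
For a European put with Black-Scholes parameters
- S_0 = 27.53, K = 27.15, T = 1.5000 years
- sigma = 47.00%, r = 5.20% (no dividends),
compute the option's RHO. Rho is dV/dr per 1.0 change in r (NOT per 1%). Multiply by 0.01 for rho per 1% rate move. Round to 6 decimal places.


Answer: Rho = -20.755372

Derivation:
d1 = 0.4474649214; d2 = -0.1281651682
phi(d1) = 0.3609373212; exp(-qT) = 1.0000000000; exp(-rT) = 0.9249644265
N(-d2) = 0.5509908678
Rho = -K*T*exp(-rT)*N(-d2) = -27.1500 * 1.5000 * 0.9249644265 * 0.5509908678 = -20.755372


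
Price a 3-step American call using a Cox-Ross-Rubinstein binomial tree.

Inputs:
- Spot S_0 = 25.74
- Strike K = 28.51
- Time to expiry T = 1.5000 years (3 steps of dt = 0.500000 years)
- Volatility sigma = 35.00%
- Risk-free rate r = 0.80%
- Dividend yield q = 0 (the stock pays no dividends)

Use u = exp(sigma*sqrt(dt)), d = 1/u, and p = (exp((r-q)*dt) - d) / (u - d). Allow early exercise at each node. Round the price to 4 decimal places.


dt = T/N = 0.500000
u = exp(sigma*sqrt(dt)) = 1.280803; d = 1/u = 0.780760
p = (exp((r-q)*dt) - d) / (u - d) = 0.446457
Discount per step: exp(-r*dt) = 0.996008
Stock lattice S(k, i) with i counting down-moves:
  k=0: S(0,0) = 25.7400
  k=1: S(1,0) = 32.9679; S(1,1) = 20.0968
  k=2: S(2,0) = 42.2254; S(2,1) = 25.7400; S(2,2) = 15.6908
  k=3: S(3,0) = 54.0824; S(3,1) = 32.9679; S(3,2) = 20.0968; S(3,3) = 12.2507
Terminal payoffs V(N, i) = max(S_T - K, 0):
  V(3,0) = 25.572374; V(3,1) = 4.457874; V(3,2) = 0.000000; V(3,3) = 0.000000
Backward induction: V(k, i) = exp(-r*dt) * [p * V(k+1, i) + (1-p) * V(k+1, i+1)]; then take max(V_cont, immediate exercise) for American.
  V(2,0) = exp(-r*dt) * [p*25.572374 + (1-p)*4.457874] = 13.829171; exercise = 13.715358; V(2,0) = max -> 13.829171
  V(2,1) = exp(-r*dt) * [p*4.457874 + (1-p)*0.000000] = 1.982306; exercise = 0.000000; V(2,1) = max -> 1.982306
  V(2,2) = exp(-r*dt) * [p*0.000000 + (1-p)*0.000000] = 0.000000; exercise = 0.000000; V(2,2) = max -> 0.000000
  V(1,0) = exp(-r*dt) * [p*13.829171 + (1-p)*1.982306] = 7.242398; exercise = 4.457874; V(1,0) = max -> 7.242398
  V(1,1) = exp(-r*dt) * [p*1.982306 + (1-p)*0.000000] = 0.881482; exercise = 0.000000; V(1,1) = max -> 0.881482
  V(0,0) = exp(-r*dt) * [p*7.242398 + (1-p)*0.881482] = 3.706504; exercise = 0.000000; V(0,0) = max -> 3.706504

Answer: Price = V(0,0) = 3.7065


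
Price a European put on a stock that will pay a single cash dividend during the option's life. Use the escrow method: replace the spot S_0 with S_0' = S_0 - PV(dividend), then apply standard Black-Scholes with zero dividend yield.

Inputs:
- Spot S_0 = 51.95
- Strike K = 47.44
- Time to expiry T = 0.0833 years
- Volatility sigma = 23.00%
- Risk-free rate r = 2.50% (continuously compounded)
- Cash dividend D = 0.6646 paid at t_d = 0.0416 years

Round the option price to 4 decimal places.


Answer: Price = 0.1813

Derivation:
PV(D) = D * exp(-r * t_d) = 0.6646 * 0.99896054 = 0.66390918
S_0' = S_0 - PV(D) = 51.9500 - 0.66390918 = 51.28609082
d1 = (ln(S_0'/K) + (r + sigma^2/2)*T) / (sigma*sqrt(T)) = 1.23888420
d2 = d1 - sigma*sqrt(T) = 1.17250220
exp(-rT) = 0.99791967
N(-d1) = 0.10769419; N(-d2) = 0.12049774
P = K * exp(-rT) * N(-d2) - S_0' * N(-d1) = 47.4400 * 0.99791967 * 0.12049774 - 51.28609082 * 0.10769419 = 0.1813


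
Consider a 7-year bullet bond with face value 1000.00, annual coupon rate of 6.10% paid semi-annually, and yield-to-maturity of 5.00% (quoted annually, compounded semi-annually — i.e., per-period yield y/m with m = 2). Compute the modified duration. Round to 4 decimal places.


Answer: Modified duration = 5.7015

Derivation:
Coupon per period c = face * coupon_rate / m = 30.500000
Periods per year m = 2; per-period yield y/m = 0.025000
Number of cashflows N = 14
Cashflows (t years, CF_t, discount factor 1/(1+y/m)^(m*t), PV):
  t = 0.5000: CF_t = 30.500000, DF = 0.975610, PV = 29.756098
  t = 1.0000: CF_t = 30.500000, DF = 0.951814, PV = 29.030339
  t = 1.5000: CF_t = 30.500000, DF = 0.928599, PV = 28.322282
  t = 2.0000: CF_t = 30.500000, DF = 0.905951, PV = 27.631495
  t = 2.5000: CF_t = 30.500000, DF = 0.883854, PV = 26.957556
  t = 3.0000: CF_t = 30.500000, DF = 0.862297, PV = 26.300054
  t = 3.5000: CF_t = 30.500000, DF = 0.841265, PV = 25.658590
  t = 4.0000: CF_t = 30.500000, DF = 0.820747, PV = 25.032770
  t = 4.5000: CF_t = 30.500000, DF = 0.800728, PV = 24.422215
  t = 5.0000: CF_t = 30.500000, DF = 0.781198, PV = 23.826551
  t = 5.5000: CF_t = 30.500000, DF = 0.762145, PV = 23.245416
  t = 6.0000: CF_t = 30.500000, DF = 0.743556, PV = 22.678454
  t = 6.5000: CF_t = 30.500000, DF = 0.725420, PV = 22.125321
  t = 7.0000: CF_t = 1030.500000, DF = 0.707727, PV = 729.312875
Price P = sum_t PV_t = 1064.300017
First compute Macaulay numerator sum_t t * PV_t:
  t * PV_t at t = 0.5000: 14.878049
  t * PV_t at t = 1.0000: 29.030339
  t * PV_t at t = 1.5000: 42.483423
  t * PV_t at t = 2.0000: 55.262989
  t * PV_t at t = 2.5000: 67.393889
  t * PV_t at t = 3.0000: 78.900163
  t * PV_t at t = 3.5000: 89.805064
  t * PV_t at t = 4.0000: 100.131082
  t * PV_t at t = 4.5000: 109.899968
  t * PV_t at t = 5.0000: 119.132756
  t * PV_t at t = 5.5000: 127.849787
  t * PV_t at t = 6.0000: 136.070727
  t * PV_t at t = 6.5000: 143.814589
  t * PV_t at t = 7.0000: 5105.190127
Macaulay duration D = 6219.842953 / 1064.300017 = 5.844069
Modified duration = D / (1 + y/m) = 5.844069 / (1 + 0.025000) = 5.701531


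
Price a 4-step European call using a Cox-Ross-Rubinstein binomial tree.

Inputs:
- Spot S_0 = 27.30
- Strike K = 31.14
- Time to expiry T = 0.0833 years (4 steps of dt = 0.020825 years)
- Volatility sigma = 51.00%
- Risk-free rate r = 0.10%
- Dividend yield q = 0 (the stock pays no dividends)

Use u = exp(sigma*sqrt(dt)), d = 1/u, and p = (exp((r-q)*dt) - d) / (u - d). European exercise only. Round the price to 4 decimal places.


Answer: Price = V(0,0) = 0.4099

Derivation:
dt = T/N = 0.020825
u = exp(sigma*sqrt(dt)) = 1.076373; d = 1/u = 0.929046
p = (exp((r-q)*dt) - d) / (u - d) = 0.481750
Discount per step: exp(-r*dt) = 0.999979
Stock lattice S(k, i) with i counting down-moves:
  k=0: S(0,0) = 27.3000
  k=1: S(1,0) = 29.3850; S(1,1) = 25.3629
  k=2: S(2,0) = 31.6292; S(2,1) = 27.3000; S(2,2) = 23.5633
  k=3: S(3,0) = 34.0449; S(3,1) = 29.3850; S(3,2) = 25.3629; S(3,3) = 21.8914
  k=4: S(4,0) = 36.6450; S(4,1) = 31.6292; S(4,2) = 27.3000; S(4,3) = 23.5633; S(4,4) = 20.3381
Terminal payoffs V(N, i) = max(S_T - K, 0):
  V(4,0) = 5.504980; V(4,1) = 0.489226; V(4,2) = 0.000000; V(4,3) = 0.000000; V(4,4) = 0.000000
Backward induction: V(k, i) = exp(-r*dt) * [p * V(k+1, i) + (1-p) * V(k+1, i+1)].
  V(3,0) = exp(-r*dt) * [p*5.504980 + (1-p)*0.489226] = 2.905506
  V(3,1) = exp(-r*dt) * [p*0.489226 + (1-p)*0.000000] = 0.235680
  V(3,2) = exp(-r*dt) * [p*0.000000 + (1-p)*0.000000] = 0.000000
  V(3,3) = exp(-r*dt) * [p*0.000000 + (1-p)*0.000000] = 0.000000
  V(2,0) = exp(-r*dt) * [p*2.905506 + (1-p)*0.235680] = 1.521838
  V(2,1) = exp(-r*dt) * [p*0.235680 + (1-p)*0.000000] = 0.113537
  V(2,2) = exp(-r*dt) * [p*0.000000 + (1-p)*0.000000] = 0.000000
  V(1,0) = exp(-r*dt) * [p*1.521838 + (1-p)*0.113537] = 0.791970
  V(1,1) = exp(-r*dt) * [p*0.113537 + (1-p)*0.000000] = 0.054695
  V(0,0) = exp(-r*dt) * [p*0.791970 + (1-p)*0.054695] = 0.409869


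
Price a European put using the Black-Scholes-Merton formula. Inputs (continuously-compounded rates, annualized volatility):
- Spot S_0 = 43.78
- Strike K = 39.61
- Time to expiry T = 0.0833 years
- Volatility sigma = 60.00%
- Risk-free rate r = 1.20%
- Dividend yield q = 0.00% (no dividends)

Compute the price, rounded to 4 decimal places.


d1 = (ln(S/K) + (r - q + 0.5*sigma^2) * T) / (sigma * sqrt(T)) = 0.67037471
d2 = d1 - sigma * sqrt(T) = 0.49720427
exp(-rT) = 0.99900090; exp(-qT) = 1.00000000
P = K * exp(-rT) * N(-d2) - S_0 * exp(-qT) * N(-d1)
N(-d1) = 0.25130948; N(-d2) = 0.30952251
P = 39.6100 * 0.99900090 * 0.30952251 - 43.7800 * 1.00000000 * 0.25130948 = 1.2456

Answer: Price = 1.2456


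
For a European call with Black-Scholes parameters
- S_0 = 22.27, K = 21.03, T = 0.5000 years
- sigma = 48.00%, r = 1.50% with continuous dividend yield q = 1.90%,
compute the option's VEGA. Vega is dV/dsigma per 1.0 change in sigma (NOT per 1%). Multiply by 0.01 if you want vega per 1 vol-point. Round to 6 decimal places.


Answer: Vega = 5.887990

Derivation:
d1 = 0.3326068005; d2 = -0.0068044545
phi(d1) = 0.3774745329; exp(-qT) = 0.9905449824; exp(-rT) = 0.9925280548
Vega = S * exp(-qT) * phi(d1) * sqrt(T) = 22.2700 * 0.9905449824 * 0.3774745329 * 0.7071067812 = 5.887990


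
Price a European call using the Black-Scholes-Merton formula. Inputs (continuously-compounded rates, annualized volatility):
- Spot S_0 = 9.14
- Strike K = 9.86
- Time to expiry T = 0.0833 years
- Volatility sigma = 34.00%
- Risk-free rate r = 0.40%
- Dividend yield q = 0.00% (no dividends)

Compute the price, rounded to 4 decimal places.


Answer: Price = 0.1181

Derivation:
d1 = (ln(S/K) + (r - q + 0.5*sigma^2) * T) / (sigma * sqrt(T)) = -0.72024768
d2 = d1 - sigma * sqrt(T) = -0.81837760
exp(-rT) = 0.99966686; exp(-qT) = 1.00000000
C = S_0 * exp(-qT) * N(d1) - K * exp(-rT) * N(d2)
N(d1) = 0.23568625; N(d2) = 0.20657080
C = 9.1400 * 1.00000000 * 0.23568625 - 9.8600 * 0.99966686 * 0.20657080 = 0.1181


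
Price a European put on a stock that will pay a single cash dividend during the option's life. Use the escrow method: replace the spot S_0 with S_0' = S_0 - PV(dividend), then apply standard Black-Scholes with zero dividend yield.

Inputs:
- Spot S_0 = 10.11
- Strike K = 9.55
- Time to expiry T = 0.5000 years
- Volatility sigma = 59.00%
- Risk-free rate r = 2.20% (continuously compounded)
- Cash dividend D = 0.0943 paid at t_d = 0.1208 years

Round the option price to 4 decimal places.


Answer: Price = 1.3383

Derivation:
PV(D) = D * exp(-r * t_d) = 0.0943 * 0.99734593 = 0.09404972
S_0' = S_0 - PV(D) = 10.1100 - 0.09404972 = 10.01595028
d1 = (ln(S_0'/K) + (r + sigma^2/2)*T) / (sigma*sqrt(T)) = 0.34914942
d2 = d1 - sigma*sqrt(T) = -0.06804358
exp(-rT) = 0.98906028
N(-d1) = 0.36348857; N(-d2) = 0.52712453
P = K * exp(-rT) * N(-d2) - S_0' * N(-d1) = 9.5500 * 0.98906028 * 0.52712453 - 10.01595028 * 0.36348857 = 1.3383


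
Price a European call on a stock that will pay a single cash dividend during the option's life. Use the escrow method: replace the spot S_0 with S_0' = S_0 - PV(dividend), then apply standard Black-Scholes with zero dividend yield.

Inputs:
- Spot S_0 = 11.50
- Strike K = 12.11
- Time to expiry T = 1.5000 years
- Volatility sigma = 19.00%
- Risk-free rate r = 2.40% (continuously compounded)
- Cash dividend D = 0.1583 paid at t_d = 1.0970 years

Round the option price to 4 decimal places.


Answer: Price = 0.9068

Derivation:
PV(D) = D * exp(-r * t_d) = 0.1583 * 0.97401556 = 0.15418666
S_0' = S_0 - PV(D) = 11.5000 - 0.15418666 = 11.34581334
d1 = (ln(S_0'/K) + (r + sigma^2/2)*T) / (sigma*sqrt(T)) = -0.00905774
d2 = d1 - sigma*sqrt(T) = -0.24175927
exp(-rT) = 0.96464029
N(d1) = 0.49638653; N(d2) = 0.40448335
C = S_0' * N(d1) - K * exp(-rT) * N(d2) = 11.34581334 * 0.49638653 - 12.1100 * 0.96464029 * 0.40448335 = 0.9068


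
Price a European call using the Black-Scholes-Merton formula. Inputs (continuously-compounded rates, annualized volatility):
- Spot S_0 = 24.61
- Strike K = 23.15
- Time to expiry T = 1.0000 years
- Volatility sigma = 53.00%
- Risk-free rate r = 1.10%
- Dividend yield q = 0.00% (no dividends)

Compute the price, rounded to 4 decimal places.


Answer: Price = 5.8657

Derivation:
d1 = (ln(S/K) + (r - q + 0.5*sigma^2) * T) / (sigma * sqrt(T)) = 0.40114733
d2 = d1 - sigma * sqrt(T) = -0.12885267
exp(-rT) = 0.98906028; exp(-qT) = 1.00000000
C = S_0 * exp(-qT) * N(d1) - K * exp(-rT) * N(d2)
N(d1) = 0.65584417; N(d2) = 0.44873711
C = 24.6100 * 1.00000000 * 0.65584417 - 23.1500 * 0.98906028 * 0.44873711 = 5.8657


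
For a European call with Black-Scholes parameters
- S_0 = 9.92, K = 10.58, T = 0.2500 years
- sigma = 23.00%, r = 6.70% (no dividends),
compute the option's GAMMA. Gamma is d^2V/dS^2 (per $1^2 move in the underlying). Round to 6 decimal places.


Answer: Gamma = 0.328120

Derivation:
d1 = -0.3569565664; d2 = -0.4719565664
phi(d1) = 0.3743187663; exp(-qT) = 1.0000000000; exp(-rT) = 0.9833895013
Gamma = exp(-qT) * phi(d1) / (S * sigma * sqrt(T)) = 1.0000000000 * 0.3743187663 / (9.9200 * 0.2300 * 0.5000000000) = 0.328120


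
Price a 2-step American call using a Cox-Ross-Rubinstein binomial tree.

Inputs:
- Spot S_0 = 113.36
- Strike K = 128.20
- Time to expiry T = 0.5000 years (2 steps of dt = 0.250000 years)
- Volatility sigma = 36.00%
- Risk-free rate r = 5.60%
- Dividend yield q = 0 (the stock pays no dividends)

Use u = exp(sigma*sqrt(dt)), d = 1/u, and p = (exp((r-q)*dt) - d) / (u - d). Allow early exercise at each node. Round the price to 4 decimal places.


Answer: Price = V(0,0) = 8.1375

Derivation:
dt = T/N = 0.250000
u = exp(sigma*sqrt(dt)) = 1.197217; d = 1/u = 0.835270
p = (exp((r-q)*dt) - d) / (u - d) = 0.494073
Discount per step: exp(-r*dt) = 0.986098
Stock lattice S(k, i) with i counting down-moves:
  k=0: S(0,0) = 113.3600
  k=1: S(1,0) = 135.7166; S(1,1) = 94.6862
  k=2: S(2,0) = 162.4822; S(2,1) = 113.3600; S(2,2) = 79.0886
Terminal payoffs V(N, i) = max(S_T - K, 0):
  V(2,0) = 34.282222; V(2,1) = 0.000000; V(2,2) = 0.000000
Backward induction: V(k, i) = exp(-r*dt) * [p * V(k+1, i) + (1-p) * V(k+1, i+1)]; then take max(V_cont, immediate exercise) for American.
  V(1,0) = exp(-r*dt) * [p*34.282222 + (1-p)*0.000000] = 16.702435; exercise = 7.516560; V(1,0) = max -> 16.702435
  V(1,1) = exp(-r*dt) * [p*0.000000 + (1-p)*0.000000] = 0.000000; exercise = 0.000000; V(1,1) = max -> 0.000000
  V(0,0) = exp(-r*dt) * [p*16.702435 + (1-p)*0.000000] = 8.137493; exercise = 0.000000; V(0,0) = max -> 8.137493


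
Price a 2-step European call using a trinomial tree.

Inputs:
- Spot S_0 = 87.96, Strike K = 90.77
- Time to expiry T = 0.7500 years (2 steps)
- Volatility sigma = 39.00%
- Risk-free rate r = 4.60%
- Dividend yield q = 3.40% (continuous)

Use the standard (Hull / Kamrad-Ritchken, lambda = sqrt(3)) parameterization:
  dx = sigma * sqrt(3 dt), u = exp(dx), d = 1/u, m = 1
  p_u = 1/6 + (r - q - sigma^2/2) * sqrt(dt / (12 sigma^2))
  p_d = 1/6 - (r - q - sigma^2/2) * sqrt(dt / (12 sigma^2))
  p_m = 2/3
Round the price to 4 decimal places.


Answer: Price = V(0,0) = 9.5120

Derivation:
dt = T/N = 0.375000; dx = sigma*sqrt(3*dt) = 0.413657
u = exp(dx) = 1.512339; d = 1/u = 0.661227
p_u = 0.137634, p_m = 0.666667, p_d = 0.195699
Discount per step: exp(-r*dt) = 0.982898
Stock lattice S(k, j) with j the centered position index:
  k=0: S(0,+0) = 87.9600
  k=1: S(1,-1) = 58.1616; S(1,+0) = 87.9600; S(1,+1) = 133.0253
  k=2: S(2,-2) = 38.4580; S(2,-1) = 58.1616; S(2,+0) = 87.9600; S(2,+1) = 133.0253; S(2,+2) = 201.1794
Terminal payoffs V(N, j) = max(S_T - K, 0):
  V(2,-2) = 0.000000; V(2,-1) = 0.000000; V(2,+0) = 0.000000; V(2,+1) = 42.255340; V(2,+2) = 110.409411
Backward induction: V(k, j) = exp(-r*dt) * [p_u * V(k+1, j+1) + p_m * V(k+1, j) + p_d * V(k+1, j-1)]
  V(1,-1) = exp(-r*dt) * [p_u*0.000000 + p_m*0.000000 + p_d*0.000000] = 0.000000
  V(1,+0) = exp(-r*dt) * [p_u*42.255340 + p_m*0.000000 + p_d*0.000000] = 5.716330
  V(1,+1) = exp(-r*dt) * [p_u*110.409411 + p_m*42.255340 + p_d*0.000000] = 42.624715
  V(0,+0) = exp(-r*dt) * [p_u*42.624715 + p_m*5.716330 + p_d*0.000000] = 9.512012


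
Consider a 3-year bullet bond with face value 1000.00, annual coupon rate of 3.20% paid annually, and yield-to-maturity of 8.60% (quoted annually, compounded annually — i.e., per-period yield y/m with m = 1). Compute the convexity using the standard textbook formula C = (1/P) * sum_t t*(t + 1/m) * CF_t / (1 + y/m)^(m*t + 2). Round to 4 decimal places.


Coupon per period c = face * coupon_rate / m = 32.000000
Periods per year m = 1; per-period yield y/m = 0.086000
Number of cashflows N = 3
Cashflows (t years, CF_t, discount factor 1/(1+y/m)^(m*t), PV):
  t = 1.0000: CF_t = 32.000000, DF = 0.920810, PV = 29.465930
  t = 2.0000: CF_t = 32.000000, DF = 0.847892, PV = 27.132532
  t = 3.0000: CF_t = 1032.000000, DF = 0.780747, PV = 805.731275
Price P = sum_t PV_t = 862.329738
Convexity numerator sum_t t*(t + 1/m) * CF_t / (1+y/m)^(m*t + 2):
  t = 1.0000: term = 49.967831
  t = 2.0000: term = 138.032682
  t = 3.0000: term = 8198.073677
Convexity = (1/P) * sum = 8386.074191 / 862.329738 = 9.724904

Answer: Convexity = 9.7249


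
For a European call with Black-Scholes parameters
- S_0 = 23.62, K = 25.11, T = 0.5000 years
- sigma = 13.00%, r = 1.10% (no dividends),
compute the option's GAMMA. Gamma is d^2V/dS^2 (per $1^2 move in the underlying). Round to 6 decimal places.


d1 = -0.5596735204; d2 = -0.6515974020
phi(d1) = 0.3411081291; exp(-qT) = 1.0000000000; exp(-rT) = 0.9945150973
Gamma = exp(-qT) * phi(d1) / (S * sigma * sqrt(T)) = 1.0000000000 * 0.3411081291 / (23.6200 * 0.1300 * 0.7071067812) = 0.157103

Answer: Gamma = 0.157103


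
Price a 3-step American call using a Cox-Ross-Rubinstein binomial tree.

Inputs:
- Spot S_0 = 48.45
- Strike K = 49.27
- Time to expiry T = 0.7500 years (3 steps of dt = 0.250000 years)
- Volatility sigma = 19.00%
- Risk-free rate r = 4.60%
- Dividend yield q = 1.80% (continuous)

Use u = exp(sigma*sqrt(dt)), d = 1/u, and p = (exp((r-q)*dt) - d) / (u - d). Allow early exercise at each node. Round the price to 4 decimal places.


dt = T/N = 0.250000
u = exp(sigma*sqrt(dt)) = 1.099659; d = 1/u = 0.909373
p = (exp((r-q)*dt) - d) / (u - d) = 0.513184
Discount per step: exp(-r*dt) = 0.988566
Stock lattice S(k, i) with i counting down-moves:
  k=0: S(0,0) = 48.4500
  k=1: S(1,0) = 53.2785; S(1,1) = 44.0591
  k=2: S(2,0) = 58.5881; S(2,1) = 48.4500; S(2,2) = 40.0662
  k=3: S(3,0) = 64.4270; S(3,1) = 53.2785; S(3,2) = 44.0591; S(3,3) = 36.4351
Terminal payoffs V(N, i) = max(S_T - K, 0):
  V(3,0) = 15.156970; V(3,1) = 4.008472; V(3,2) = 0.000000; V(3,3) = 0.000000
Backward induction: V(k, i) = exp(-r*dt) * [p * V(k+1, i) + (1-p) * V(k+1, i+1)]; then take max(V_cont, immediate exercise) for American.
  V(2,0) = exp(-r*dt) * [p*15.156970 + (1-p)*4.008472] = 9.618448; exercise = 9.318143; V(2,0) = max -> 9.618448
  V(2,1) = exp(-r*dt) * [p*4.008472 + (1-p)*0.000000] = 2.033561; exercise = 0.000000; V(2,1) = max -> 2.033561
  V(2,2) = exp(-r*dt) * [p*0.000000 + (1-p)*0.000000] = 0.000000; exercise = 0.000000; V(2,2) = max -> 0.000000
  V(1,0) = exp(-r*dt) * [p*9.618448 + (1-p)*2.033561] = 5.858242; exercise = 4.008472; V(1,0) = max -> 5.858242
  V(1,1) = exp(-r*dt) * [p*2.033561 + (1-p)*0.000000] = 1.031658; exercise = 0.000000; V(1,1) = max -> 1.031658
  V(0,0) = exp(-r*dt) * [p*5.858242 + (1-p)*1.031658] = 3.468465; exercise = 0.000000; V(0,0) = max -> 3.468465

Answer: Price = V(0,0) = 3.4685


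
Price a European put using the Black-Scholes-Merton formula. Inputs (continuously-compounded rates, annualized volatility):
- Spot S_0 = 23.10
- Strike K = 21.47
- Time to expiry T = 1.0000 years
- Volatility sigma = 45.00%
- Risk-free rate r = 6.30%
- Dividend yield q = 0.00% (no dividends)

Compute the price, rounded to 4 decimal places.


Answer: Price = 2.5518

Derivation:
d1 = (ln(S/K) + (r - q + 0.5*sigma^2) * T) / (sigma * sqrt(T)) = 0.52761335
d2 = d1 - sigma * sqrt(T) = 0.07761335
exp(-rT) = 0.93894347; exp(-qT) = 1.00000000
P = K * exp(-rT) * N(-d2) - S_0 * exp(-qT) * N(-d1)
N(-d1) = 0.29888386; N(-d2) = 0.46906781
P = 21.4700 * 0.93894347 * 0.46906781 - 23.1000 * 1.00000000 * 0.29888386 = 2.5518


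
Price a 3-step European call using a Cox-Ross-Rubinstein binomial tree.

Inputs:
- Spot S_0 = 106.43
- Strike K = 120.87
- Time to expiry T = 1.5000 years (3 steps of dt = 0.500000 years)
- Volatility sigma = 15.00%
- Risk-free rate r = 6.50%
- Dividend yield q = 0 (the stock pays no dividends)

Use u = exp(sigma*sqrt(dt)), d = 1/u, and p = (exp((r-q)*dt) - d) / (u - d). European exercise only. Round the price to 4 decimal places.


Answer: Price = V(0,0) = 5.7398

Derivation:
dt = T/N = 0.500000
u = exp(sigma*sqrt(dt)) = 1.111895; d = 1/u = 0.899365
p = (exp((r-q)*dt) - d) / (u - d) = 0.628940
Discount per step: exp(-r*dt) = 0.968022
Stock lattice S(k, i) with i counting down-moves:
  k=0: S(0,0) = 106.4300
  k=1: S(1,0) = 118.3390; S(1,1) = 95.7194
  k=2: S(2,0) = 131.5806; S(2,1) = 106.4300; S(2,2) = 86.0867
  k=3: S(3,0) = 146.3038; S(3,1) = 118.3390; S(3,2) = 95.7194; S(3,3) = 77.4234
Terminal payoffs V(N, i) = max(S_T - K, 0):
  V(3,0) = 25.433838; V(3,1) = 0.000000; V(3,2) = 0.000000; V(3,3) = 0.000000
Backward induction: V(k, i) = exp(-r*dt) * [p * V(k+1, i) + (1-p) * V(k+1, i+1)].
  V(2,0) = exp(-r*dt) * [p*25.433838 + (1-p)*0.000000] = 15.484834
  V(2,1) = exp(-r*dt) * [p*0.000000 + (1-p)*0.000000] = 0.000000
  V(2,2) = exp(-r*dt) * [p*0.000000 + (1-p)*0.000000] = 0.000000
  V(1,0) = exp(-r*dt) * [p*15.484834 + (1-p)*0.000000] = 9.427601
  V(1,1) = exp(-r*dt) * [p*0.000000 + (1-p)*0.000000] = 0.000000
  V(0,0) = exp(-r*dt) * [p*9.427601 + (1-p)*0.000000] = 5.739788


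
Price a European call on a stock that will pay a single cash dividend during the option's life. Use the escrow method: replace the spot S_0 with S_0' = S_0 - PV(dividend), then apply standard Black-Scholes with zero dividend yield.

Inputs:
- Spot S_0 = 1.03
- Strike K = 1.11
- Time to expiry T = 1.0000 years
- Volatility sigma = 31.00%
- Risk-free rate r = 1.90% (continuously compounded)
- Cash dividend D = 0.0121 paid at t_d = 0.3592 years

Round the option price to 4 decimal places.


Answer: Price = 0.0973

Derivation:
PV(D) = D * exp(-r * t_d) = 0.0121 * 0.99319844 = 0.01201770
S_0' = S_0 - PV(D) = 1.0300 - 0.01201770 = 1.01798230
d1 = (ln(S_0'/K) + (r + sigma^2/2)*T) / (sigma*sqrt(T)) = -0.06286286
d2 = d1 - sigma*sqrt(T) = -0.37286286
exp(-rT) = 0.98117936
N(d1) = 0.47493786; N(d2) = 0.35462526
C = S_0' * N(d1) - K * exp(-rT) * N(d2) = 1.01798230 * 0.47493786 - 1.1100 * 0.98117936 * 0.35462526 = 0.0973


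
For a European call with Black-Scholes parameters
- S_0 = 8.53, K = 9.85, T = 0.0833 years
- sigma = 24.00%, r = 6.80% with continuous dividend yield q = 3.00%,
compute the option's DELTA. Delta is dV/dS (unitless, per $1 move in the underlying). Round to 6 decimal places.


Answer: Delta = 0.022864

Derivation:
d1 = -1.9968427732; d2 = -2.0661109477
phi(d1) = 0.0543326978; exp(-qT) = 0.9975041199; exp(-rT) = 0.9943516125
N(d1) = 0.0229211327
Delta = exp(-qT) * N(d1) = 0.9975041199 * 0.0229211327 = 0.022864


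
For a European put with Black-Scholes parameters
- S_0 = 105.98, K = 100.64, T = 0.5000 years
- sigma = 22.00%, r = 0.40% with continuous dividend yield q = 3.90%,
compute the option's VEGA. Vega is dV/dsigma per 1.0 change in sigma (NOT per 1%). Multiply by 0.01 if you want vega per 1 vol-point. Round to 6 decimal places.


Answer: Vega = 28.048804

Derivation:
d1 = 0.2976315558; d2 = 0.1420680640
phi(d1) = 0.3816578300; exp(-qT) = 0.9806888952; exp(-rT) = 0.9980019987
Vega = S * exp(-qT) * phi(d1) * sqrt(T) = 105.9800 * 0.9806888952 * 0.3816578300 * 0.7071067812 = 28.048804


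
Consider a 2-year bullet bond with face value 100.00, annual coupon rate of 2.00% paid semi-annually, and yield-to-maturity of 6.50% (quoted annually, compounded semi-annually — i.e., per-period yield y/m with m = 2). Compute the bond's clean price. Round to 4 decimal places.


Answer: Price = 91.6863

Derivation:
Coupon per period c = face * coupon_rate / m = 1.000000
Periods per year m = 2; per-period yield y/m = 0.032500
Number of cashflows N = 4
Cashflows (t years, CF_t, discount factor 1/(1+y/m)^(m*t), PV):
  t = 0.5000: CF_t = 1.000000, DF = 0.968523, PV = 0.968523
  t = 1.0000: CF_t = 1.000000, DF = 0.938037, PV = 0.938037
  t = 1.5000: CF_t = 1.000000, DF = 0.908510, PV = 0.908510
  t = 2.0000: CF_t = 101.000000, DF = 0.879913, PV = 88.871218
Price P = sum_t PV_t = 91.686288


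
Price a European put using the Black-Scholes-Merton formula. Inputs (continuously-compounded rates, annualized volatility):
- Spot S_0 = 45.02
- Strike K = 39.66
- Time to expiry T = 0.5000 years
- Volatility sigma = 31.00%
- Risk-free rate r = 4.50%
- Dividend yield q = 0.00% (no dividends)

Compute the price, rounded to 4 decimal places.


Answer: Price = 1.3468

Derivation:
d1 = (ln(S/K) + (r - q + 0.5*sigma^2) * T) / (sigma * sqrt(T)) = 0.79053951
d2 = d1 - sigma * sqrt(T) = 0.57133641
exp(-rT) = 0.97775124; exp(-qT) = 1.00000000
P = K * exp(-rT) * N(-d2) - S_0 * exp(-qT) * N(-d1)
N(-d1) = 0.21460638; N(-d2) = 0.28388581
P = 39.6600 * 0.97775124 * 0.28388581 - 45.0200 * 1.00000000 * 0.21460638 = 1.3468


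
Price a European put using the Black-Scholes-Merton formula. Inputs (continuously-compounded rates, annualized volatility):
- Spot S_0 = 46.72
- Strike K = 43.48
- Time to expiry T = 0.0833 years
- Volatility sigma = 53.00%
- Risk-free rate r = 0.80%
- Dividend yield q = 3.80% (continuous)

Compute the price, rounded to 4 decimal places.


Answer: Price = 1.4603

Derivation:
d1 = (ln(S/K) + (r - q + 0.5*sigma^2) * T) / (sigma * sqrt(T)) = 0.52999435
d2 = d1 - sigma * sqrt(T) = 0.37702713
exp(-rT) = 0.99933382; exp(-qT) = 0.99683960
P = K * exp(-rT) * N(-d2) - S_0 * exp(-qT) * N(-d1)
N(-d1) = 0.29805792; N(-d2) = 0.35307672
P = 43.4800 * 0.99933382 * 0.35307672 - 46.7200 * 0.99683960 * 0.29805792 = 1.4603
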